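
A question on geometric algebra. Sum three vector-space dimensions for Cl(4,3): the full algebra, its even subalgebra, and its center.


n = 4 + 3 = 7
Total dim = 2^7 = 128
Even subalgebra dim = 2^6 = 64
n is odd, so center dim = 2
Sum = 128 + 64 + 2 = 194


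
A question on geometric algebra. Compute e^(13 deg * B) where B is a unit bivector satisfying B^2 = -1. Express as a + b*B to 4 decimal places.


For a unit bivector B with B^2 = -1, the exponential series gives
e^(theta*B) = cos(theta) + sin(theta)*B (the GA analogue of Euler's formula).
theta = 13 degrees = 0.226893 rad
cos(13 deg) = 0.9744
sin(13 deg) = 0.2250
exp(theta*B) = 0.9744 + 0.2250*B


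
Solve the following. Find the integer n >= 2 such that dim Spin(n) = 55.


dim Spin(n) = dim so(n) = n(n-1)/2.
Solve n(n-1)/2 = 55, i.e. n^2 - n - 110 = 0.
Discriminant = 1 + 8*55 = 441
n = (1 + sqrt(441))/2 = (1 + 21)/2 = 11


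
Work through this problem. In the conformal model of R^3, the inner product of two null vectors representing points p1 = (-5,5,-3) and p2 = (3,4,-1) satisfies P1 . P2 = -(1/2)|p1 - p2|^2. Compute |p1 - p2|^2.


p1 - p2 = (-8, 1, -2)
|p1 - p2|^2 = (-8)^2 + 1^2 + (-2)^2
= 64 + 1 + 4
= 69


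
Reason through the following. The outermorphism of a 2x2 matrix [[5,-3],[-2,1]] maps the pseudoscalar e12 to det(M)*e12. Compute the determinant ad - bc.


The outermorphism of a linear map f sends e1^e2 to f(e1)^f(e2).
f(e1) = 5*e1 - 2*e2
f(e2) = -3*e1 + 1*e2
f(e1) ^ f(e2) = (5*e1 - 2*e2) ^ (-3*e1 + 1*e2)
= 5*1*e12 + (-2)*(-3)*e21
= (5 - 6)*e12
= -1*e12
Coefficient = -1


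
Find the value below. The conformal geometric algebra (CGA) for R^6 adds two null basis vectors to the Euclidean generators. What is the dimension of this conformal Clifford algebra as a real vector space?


The conformal model of R^6 uses Cl(7,1): the 6 Euclidean generators plus two extra orthogonal generators e+ (e+^2 = +1) and e- (e-^2 = -1), from which the null vectors e0, einf are built.
Number of generators m = 6 + 2 = 8.
dim Cl(p,q) = 2^m = 2^8 = 256


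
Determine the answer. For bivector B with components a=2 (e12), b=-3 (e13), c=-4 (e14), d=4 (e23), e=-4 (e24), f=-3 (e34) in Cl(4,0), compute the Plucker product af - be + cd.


Plucker relation: af - be + cd
a*f = 2*(-3) = -6
b*e = (-3)*(-4) = 12
c*d = (-4)*4 = -16
af - be + cd = -6 - 12 + (-16)
= -34


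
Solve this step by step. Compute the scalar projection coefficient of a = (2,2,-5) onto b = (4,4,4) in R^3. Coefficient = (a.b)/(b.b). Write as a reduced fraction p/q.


Projection coefficient = (a . b) / (b . b)
a . b = 2*4 + 2*4 + (-5)*4
= 8 + 8 + (-20) = -4
b . b = 4^2 + 4^2 + 4^2
= 16 + 16 + 16 = 48
Coefficient = -4/48
In lowest terms: -1/12


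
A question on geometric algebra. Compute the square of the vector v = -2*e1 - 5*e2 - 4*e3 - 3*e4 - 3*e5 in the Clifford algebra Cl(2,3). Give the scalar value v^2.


v^2 = sum of c_i^2 * e_i^2
Positive signature terms (e_i^2 = +1): (-2)^2 + (-5)^2 = 29
Negative signature terms (e_j^2 = -1): (-4)^2 + (-3)^2 + (-3)^2 = 34
v^2 = 29 - 34 = -5


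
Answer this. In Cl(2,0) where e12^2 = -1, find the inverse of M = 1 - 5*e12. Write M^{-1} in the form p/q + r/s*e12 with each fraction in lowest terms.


M = 1 - 5*e12, where e12^2 = -1.
Since M commutes with its reverse ~M = a - b*e12, M * ~M = a^2 - b^2*e12^2 = a^2 + b^2.
So M^{-1} = ~M / (a^2 + b^2) = (a - b*e12)/(a^2 + b^2).
a^2 + b^2 = 1 + 25 = 26
Scalar part = 1/26 = 1/26
Bivector coeff = 5/26 = 5/26
M^{-1} = 1/26 + 5/26*e12


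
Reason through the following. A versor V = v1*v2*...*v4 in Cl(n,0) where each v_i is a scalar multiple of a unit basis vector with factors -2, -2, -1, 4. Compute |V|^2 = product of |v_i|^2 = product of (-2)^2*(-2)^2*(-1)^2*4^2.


Each vector v_i has |v_i|^2 = s_i^2
Squared scales: (-2)^2 = 4, (-2)^2 = 4, (-1)^2 = 1, 4^2 = 16
|V|^2 = 4 * 4 * 1 * 16
= 256


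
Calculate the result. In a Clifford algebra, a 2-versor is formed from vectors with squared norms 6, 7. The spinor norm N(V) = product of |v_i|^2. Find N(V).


Spinor norm N(V) = |v1|^2 * |v2|^2 * ... * |v2|^2
= 6 * 7
Running product: 6, 42
N(V) = 42


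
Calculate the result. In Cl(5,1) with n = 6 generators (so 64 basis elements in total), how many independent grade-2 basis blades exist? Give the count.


Number of grade-k basis blades in Cl(p,q) with n = p + q is C(n, k).
n = 5 + 1 = 6
C(6, 2) = 6! / (2! * 4!)
= 720 / (2 * 24)
= 15


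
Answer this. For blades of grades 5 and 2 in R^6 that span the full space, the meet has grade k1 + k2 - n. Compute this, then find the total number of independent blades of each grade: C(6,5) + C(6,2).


Meet grade = grade(A) + grade(B) - n
= 5 + 2 - 6 = 1
C(6,5) = 6
C(6,2) = 15
dim_A + dim_B = 6 + 15 = 21


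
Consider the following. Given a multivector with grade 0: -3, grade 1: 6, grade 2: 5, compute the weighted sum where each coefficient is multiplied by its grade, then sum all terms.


Grade-weighted sum = sum of grade_k * coefficient_k
0*(-3) = 0
1*6 = 6
2*5 = 10
Total = 0 + 6 + 10 = 16


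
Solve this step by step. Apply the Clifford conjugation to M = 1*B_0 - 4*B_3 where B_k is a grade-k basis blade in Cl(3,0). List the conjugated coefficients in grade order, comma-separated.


Clifford conjugate sign for grade k: (-1)^(k(k+1)/2)
Grade 0: (-1)^(0*1/2) = (-1)^0 = 1, coeff 1 -> 1
Grade 3: (-1)^(3*4/2) = (-1)^6 = 1, coeff -4 -> -4
Conjugated coefficients: 1, -4


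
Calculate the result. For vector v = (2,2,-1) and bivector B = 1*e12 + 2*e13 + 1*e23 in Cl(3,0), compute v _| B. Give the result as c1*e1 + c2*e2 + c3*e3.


Left contraction v _| B = <vB>_1 (grade-1 part of the geometric product vB).
Using e1_|e12 = e2, e2_|e12 = -e1, e1_|e13 = e3, e3_|e13 = -e1, e2_|e23 = e3, e3_|e23 = -e2:
e1 coeff: -v2*b12 - v3*b13 = -(2)*(1) - (-1)*(2) = 0
e2 coeff: v1*b12 - v3*b23 = (2)*(1) - (-1)*(1) = 3
e3 coeff: v1*b13 + v2*b23 = (2)*(2) + (2)*(1) = 6
v _| B = 0*e1 + 3*e2 + 6*e3


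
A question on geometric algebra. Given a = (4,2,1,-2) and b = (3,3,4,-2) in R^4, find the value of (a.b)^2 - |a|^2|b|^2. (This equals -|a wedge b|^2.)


a . b = 4*3 + 2*3 + 1*4 + (-2)*(-2)
= 12 + 6 + 4 + 4 = 26
|a|^2 = 4^2 + 2^2 + 1^2 + (-2)^2 = 25
|b|^2 = 3^2 + 3^2 + 4^2 + (-2)^2 = 38
(a.b)^2 = 26^2 = 676
|a|^2 * |b|^2 = 25 * 38 = 950
Result = 676 - 950 = -274


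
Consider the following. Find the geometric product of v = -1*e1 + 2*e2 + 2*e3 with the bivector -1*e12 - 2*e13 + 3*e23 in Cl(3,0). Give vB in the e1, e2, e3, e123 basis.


vB has grade-1 (vector) and grade-3 (trivector) parts: vB = (v _| B) + (v ^ B).
Vector part <vB>_1:
  e1: -v2*b12 - v3*b13 = -(2)*(-1) - (2)*(-2) = 6
  e2: v1*b12 - v3*b23 = (-1)*(-1) - (2)*(3) = -5
  e3: v1*b13 + v2*b23 = (-1)*(-2) + (2)*(3) = 8
Trivector part <vB>_3:
  e123: v1*b23 - v2*b13 + v3*b12 = (-1)*(3) - (2)*(-2) + (2)*(-1) = -1
vB = 6*e1 - 5*e2 + 8*e3 - 1*e123


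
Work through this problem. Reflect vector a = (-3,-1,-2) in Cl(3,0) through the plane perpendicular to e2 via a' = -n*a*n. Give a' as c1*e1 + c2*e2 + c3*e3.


Reflection formula: a' = -n*a*n, with n = e2 (unit vector, n^2 = 1).
For reflection through hyperplane perp to e2:
The component along e2 flips sign, others stay.
a = (-3, -1, -2)
a' = (-3, 1, -2)
a' = -3*e1 + 1*e2 - 2*e3


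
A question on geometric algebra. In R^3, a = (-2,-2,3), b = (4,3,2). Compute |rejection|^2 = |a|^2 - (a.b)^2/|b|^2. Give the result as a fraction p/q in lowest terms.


|a|^2 = (-2)^2 + (-2)^2 + 3^2 = 17
|b|^2 = 4^2 + 3^2 + 2^2 = 29
a . b = (-2)*4 + (-2)*3 + 3*2 = -8
(a.b)^2 = (-8)^2 = 64
|rej|^2 = 17 - 64/29
= (493 - 64)/29
= 429/29
In lowest terms: 429/29


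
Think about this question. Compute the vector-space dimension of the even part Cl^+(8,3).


Even subalgebra dimension = 2^(n-1)
n = 8 + 3 = 11
2^(11 - 1) = 2^10 = 1024
Verification: sum of C(11,k) for even k = 1 + 55 + 330 + 462 + 165 + 11 = 1024
Result = 1024


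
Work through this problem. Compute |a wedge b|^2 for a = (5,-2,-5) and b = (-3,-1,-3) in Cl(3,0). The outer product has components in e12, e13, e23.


a wedge b = (a1*b2 - a2*b1)*e12 + (a1*b3 - a3*b1)*e13 + (a2*b3 - a3*b2)*e23
e12 coeff: 5*(-1) - (-2)*(-3) = -5 - 6 = -11
e13 coeff: 5*(-3) - (-5)*(-3) = -15 - 15 = -30
e23 coeff: (-2)*(-3) - (-5)*(-1) = 6 - 5 = 1
|a wedge b|^2 = (-11)^2 + (-30)^2 + 1^2
= 121 + 900 + 1
= 1022


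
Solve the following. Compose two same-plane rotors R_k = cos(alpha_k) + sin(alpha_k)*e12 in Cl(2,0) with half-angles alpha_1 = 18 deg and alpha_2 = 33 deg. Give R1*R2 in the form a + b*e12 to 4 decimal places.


Same-plane rotors commute and their half-angles add:
R1*R2 = cos(a1 + a2) + sin(a1 + a2)*e12.
a1 + a2 = 18 + 33 = 51 deg
cos(51 deg) = 0.6293
sin(51 deg) = 0.7771
R1*R2 = 0.6293 + 0.7771*e12


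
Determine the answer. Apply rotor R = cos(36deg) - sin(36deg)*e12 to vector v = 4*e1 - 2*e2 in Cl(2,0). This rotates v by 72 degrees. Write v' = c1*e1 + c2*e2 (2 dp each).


Rotor R = cos(36deg) - sin(36deg)*e12
Rotation angle theta = 2 * 36 = 72 degrees
v' = R*v*~R rotates v by theta.
cos(72deg) = 0.3090, sin(72deg) = 0.9511
v'_1 = 4*cos(72deg) - (-2)*sin(72deg)
= 4*0.3090 - (-2)*0.9511
= 3.14
v'_2 = 4*sin(72deg) + (-2)*cos(72deg)
= 4*0.9511 + (-2)*0.3090
= 3.19
v' = 3.14*e1 + 3.19*e2


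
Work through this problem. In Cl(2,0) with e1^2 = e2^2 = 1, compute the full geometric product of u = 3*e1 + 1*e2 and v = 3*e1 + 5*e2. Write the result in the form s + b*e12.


Expand: (3*e1 + 1*e2)(3*e1 + 5*e2)
= 3*3*e1e1 + 3*5*e1e2 + 1*3*e2e1 + 1*5*e2e2
Using e1^2 = e2^2 = 1, e2e1 = -e1e2:
Scalar part s = 3*3 + 1*5 = 9 + 5 = 14
Bivector part b = 3*5 - 1*3 = 15 - 3 = 12
uv = 14 + 12*e12


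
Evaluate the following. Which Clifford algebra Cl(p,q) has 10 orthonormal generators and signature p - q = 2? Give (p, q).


We need p + q = 10 and p - q = 2.
Adding: 2p = 10 + 2 = 12, so p = 6.
Then q = 10 - 6 = 4.
(p, q) = (6, 4)


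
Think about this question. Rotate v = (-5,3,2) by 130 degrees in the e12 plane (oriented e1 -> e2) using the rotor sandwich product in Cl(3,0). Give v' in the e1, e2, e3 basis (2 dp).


Rotor R = cos(65deg) - sin(65deg)*e12
Rotation angle theta = 2 * 65 = 130 degrees in the e12 plane (e1 -> e2).
The component perpendicular to the plane (e3) is invariant: v'_3 = v3 = 2.00
cos(130deg) = -0.6428, sin(130deg) = 0.7660
v'_1 = v1*cos(theta) - v2*sin(theta) = -5*(-0.6428) - 3*0.7660 = 0.92
v'_2 = v1*sin(theta) + v2*cos(theta) = -5*0.7660 + 3*(-0.6428) = -5.76
v' = 0.92*e1 - 5.76*e2 + 2.00*e3


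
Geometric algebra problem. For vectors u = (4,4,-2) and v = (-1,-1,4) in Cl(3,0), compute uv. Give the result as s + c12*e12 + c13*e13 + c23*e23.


In Cl(3,0): e_i^2 = 1, e_ie_j = -e_je_i for i != j.
Scalar part = u . v = 4*(-1) + 4*(-1) + (-2)*4
= -4 + (-4) + (-8) = -16
e12 coeff = 4*(-1) - 4*(-1) = -4 - (-4) = 0
e13 coeff = 4*4 - (-2)*(-1) = 16 - 2 = 14
e23 coeff = 4*4 - (-2)*(-1) = 16 - 2 = 14
uv = -16 + 0*e12 + 14*e13 + 14*e23


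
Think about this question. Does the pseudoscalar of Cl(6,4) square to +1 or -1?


The pseudoscalar I = e1...e_n (product of all n generators) of Cl(p,q) satisfies I^2 = (-1)^(q + n(n-1)/2).
p = 6, q = 4, n = p + q = 10
n(n-1)/2 = 10 * 9 / 2 = 45
Exponent = q + n(n-1)/2 = 4 + 45 = 49
I^2 = (-1)^49 = -1


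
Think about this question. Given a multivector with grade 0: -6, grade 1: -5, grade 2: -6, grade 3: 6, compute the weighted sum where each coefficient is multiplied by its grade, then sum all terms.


Grade-weighted sum = sum of grade_k * coefficient_k
0*(-6) = 0
1*(-5) = -5
2*(-6) = -12
3*6 = 18
Total = 0 + (-5) + (-12) + 18 = 1


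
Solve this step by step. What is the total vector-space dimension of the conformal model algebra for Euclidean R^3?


The conformal model of R^3 uses Cl(4,1): the 3 Euclidean generators plus two extra orthogonal generators e+ (e+^2 = +1) and e- (e-^2 = -1), from which the null vectors e0, einf are built.
Number of generators m = 3 + 2 = 5.
dim Cl(p,q) = 2^m = 2^5 = 32


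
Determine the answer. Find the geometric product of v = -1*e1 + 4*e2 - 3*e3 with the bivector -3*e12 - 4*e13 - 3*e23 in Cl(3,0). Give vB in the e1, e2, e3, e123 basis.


vB has grade-1 (vector) and grade-3 (trivector) parts: vB = (v _| B) + (v ^ B).
Vector part <vB>_1:
  e1: -v2*b12 - v3*b13 = -(4)*(-3) - (-3)*(-4) = 0
  e2: v1*b12 - v3*b23 = (-1)*(-3) - (-3)*(-3) = -6
  e3: v1*b13 + v2*b23 = (-1)*(-4) + (4)*(-3) = -8
Trivector part <vB>_3:
  e123: v1*b23 - v2*b13 + v3*b12 = (-1)*(-3) - (4)*(-4) + (-3)*(-3) = 28
vB = 0*e1 - 6*e2 - 8*e3 + 28*e123


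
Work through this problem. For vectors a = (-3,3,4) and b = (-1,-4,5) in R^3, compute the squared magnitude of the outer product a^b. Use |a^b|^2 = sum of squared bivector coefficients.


a wedge b = (a1*b2 - a2*b1)*e12 + (a1*b3 - a3*b1)*e13 + (a2*b3 - a3*b2)*e23
e12 coeff: (-3)*(-4) - 3*(-1) = 12 - (-3) = 15
e13 coeff: (-3)*5 - 4*(-1) = -15 - (-4) = -11
e23 coeff: 3*5 - 4*(-4) = 15 - (-16) = 31
|a wedge b|^2 = 15^2 + (-11)^2 + 31^2
= 225 + 121 + 961
= 1307


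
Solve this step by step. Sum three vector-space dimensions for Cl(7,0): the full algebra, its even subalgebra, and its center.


n = 7 + 0 = 7
Total dim = 2^7 = 128
Even subalgebra dim = 2^6 = 64
n is odd, so center dim = 2
Sum = 128 + 64 + 2 = 194


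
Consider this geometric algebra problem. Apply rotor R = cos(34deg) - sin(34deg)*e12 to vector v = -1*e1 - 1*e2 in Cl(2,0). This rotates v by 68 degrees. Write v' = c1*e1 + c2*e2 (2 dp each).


Rotor R = cos(34deg) - sin(34deg)*e12
Rotation angle theta = 2 * 34 = 68 degrees
v' = R*v*~R rotates v by theta.
cos(68deg) = 0.3746, sin(68deg) = 0.9272
v'_1 = -1*cos(68deg) - (-1)*sin(68deg)
= -1*0.3746 - (-1)*0.9272
= 0.55
v'_2 = -1*sin(68deg) + (-1)*cos(68deg)
= -1*0.9272 + (-1)*0.3746
= -1.30
v' = 0.55*e1 - 1.30*e2


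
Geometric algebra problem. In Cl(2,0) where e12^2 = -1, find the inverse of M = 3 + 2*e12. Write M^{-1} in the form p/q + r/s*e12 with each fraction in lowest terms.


M = 3 + 2*e12, where e12^2 = -1.
Since M commutes with its reverse ~M = a - b*e12, M * ~M = a^2 - b^2*e12^2 = a^2 + b^2.
So M^{-1} = ~M / (a^2 + b^2) = (a - b*e12)/(a^2 + b^2).
a^2 + b^2 = 9 + 4 = 13
Scalar part = 3/13 = 3/13
Bivector coeff = -2/13 = -2/13
M^{-1} = 3/13 - 2/13*e12


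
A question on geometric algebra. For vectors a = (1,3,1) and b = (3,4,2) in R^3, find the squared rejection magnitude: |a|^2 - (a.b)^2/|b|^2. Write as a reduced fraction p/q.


|a|^2 = 1^2 + 3^2 + 1^2 = 11
|b|^2 = 3^2 + 4^2 + 2^2 = 29
a . b = 1*3 + 3*4 + 1*2 = 17
(a.b)^2 = 17^2 = 289
|rej|^2 = 11 - 289/29
= (319 - 289)/29
= 30/29
In lowest terms: 30/29


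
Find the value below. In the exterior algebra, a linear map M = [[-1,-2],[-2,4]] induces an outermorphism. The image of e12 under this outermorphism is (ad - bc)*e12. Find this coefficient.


The outermorphism of a linear map f sends e1^e2 to f(e1)^f(e2).
f(e1) = -1*e1 - 2*e2
f(e2) = -2*e1 + 4*e2
f(e1) ^ f(e2) = (-1*e1 - 2*e2) ^ (-2*e1 + 4*e2)
= (-1)*4*e12 + (-2)*(-2)*e21
= (-4 - 4)*e12
= -8*e12
Coefficient = -8


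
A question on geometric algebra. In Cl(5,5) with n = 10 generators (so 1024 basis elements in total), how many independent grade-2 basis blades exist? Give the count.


Number of grade-k basis blades in Cl(p,q) with n = p + q is C(n, k).
n = 5 + 5 = 10
C(10, 2) = 10! / (2! * 8!)
= 3628800 / (2 * 40320)
= 45


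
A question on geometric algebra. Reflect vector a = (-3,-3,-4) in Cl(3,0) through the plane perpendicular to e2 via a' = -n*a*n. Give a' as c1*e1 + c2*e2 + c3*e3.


Reflection formula: a' = -n*a*n, with n = e2 (unit vector, n^2 = 1).
For reflection through hyperplane perp to e2:
The component along e2 flips sign, others stay.
a = (-3, -3, -4)
a' = (-3, 3, -4)
a' = -3*e1 + 3*e2 - 4*e3


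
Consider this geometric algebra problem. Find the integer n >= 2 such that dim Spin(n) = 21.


dim Spin(n) = dim so(n) = n(n-1)/2.
Solve n(n-1)/2 = 21, i.e. n^2 - n - 42 = 0.
Discriminant = 1 + 8*21 = 169
n = (1 + sqrt(169))/2 = (1 + 13)/2 = 7


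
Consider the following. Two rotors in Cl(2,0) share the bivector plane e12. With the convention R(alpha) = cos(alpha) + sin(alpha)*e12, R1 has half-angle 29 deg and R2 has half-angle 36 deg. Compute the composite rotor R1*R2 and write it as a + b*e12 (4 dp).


Same-plane rotors commute and their half-angles add:
R1*R2 = cos(a1 + a2) + sin(a1 + a2)*e12.
a1 + a2 = 29 + 36 = 65 deg
cos(65 deg) = 0.4226
sin(65 deg) = 0.9063
R1*R2 = 0.4226 + 0.9063*e12


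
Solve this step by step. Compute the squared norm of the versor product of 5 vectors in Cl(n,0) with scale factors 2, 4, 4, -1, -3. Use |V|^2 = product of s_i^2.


Each vector v_i has |v_i|^2 = s_i^2
Squared scales: 2^2 = 4, 4^2 = 16, 4^2 = 16, (-1)^2 = 1, (-3)^2 = 9
|V|^2 = 4 * 16 * 16 * 1 * 9
= 9216


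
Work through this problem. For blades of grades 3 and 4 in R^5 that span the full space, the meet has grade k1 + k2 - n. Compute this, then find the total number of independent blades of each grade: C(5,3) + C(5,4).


Meet grade = grade(A) + grade(B) - n
= 3 + 4 - 5 = 2
C(5,3) = 10
C(5,4) = 5
dim_A + dim_B = 10 + 5 = 15


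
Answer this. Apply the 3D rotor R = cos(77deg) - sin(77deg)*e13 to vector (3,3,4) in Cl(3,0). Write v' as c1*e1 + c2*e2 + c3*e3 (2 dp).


Rotor R = cos(77deg) - sin(77deg)*e13
Rotation angle theta = 2 * 77 = 154 degrees in the e13 plane (e1 -> e3).
The component perpendicular to the plane (e2) is invariant: v'_2 = v2 = 3.00
cos(154deg) = -0.8988, sin(154deg) = 0.4384
v'_1 = v1*cos(theta) - v3*sin(theta) = 3*(-0.8988) - 4*0.4384 = -4.45
v'_3 = v1*sin(theta) + v3*cos(theta) = 3*0.4384 + 4*(-0.8988) = -2.28
v' = -4.45*e1 + 3.00*e2 - 2.28*e3


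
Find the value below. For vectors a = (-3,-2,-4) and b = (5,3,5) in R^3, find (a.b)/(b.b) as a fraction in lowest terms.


Projection coefficient = (a . b) / (b . b)
a . b = (-3)*5 + (-2)*3 + (-4)*5
= -15 + (-6) + (-20) = -41
b . b = 5^2 + 3^2 + 5^2
= 25 + 9 + 25 = 59
Coefficient = -41/59
In lowest terms: -41/59


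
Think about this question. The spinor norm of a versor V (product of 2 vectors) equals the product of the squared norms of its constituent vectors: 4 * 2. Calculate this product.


Spinor norm N(V) = |v1|^2 * |v2|^2 * ... * |v2|^2
= 4 * 2
Running product: 4, 8
N(V) = 8


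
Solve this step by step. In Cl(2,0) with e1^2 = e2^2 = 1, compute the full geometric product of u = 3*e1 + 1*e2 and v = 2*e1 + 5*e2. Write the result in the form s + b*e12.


Expand: (3*e1 + 1*e2)(2*e1 + 5*e2)
= 3*2*e1e1 + 3*5*e1e2 + 1*2*e2e1 + 1*5*e2e2
Using e1^2 = e2^2 = 1, e2e1 = -e1e2:
Scalar part s = 3*2 + 1*5 = 6 + 5 = 11
Bivector part b = 3*5 - 1*2 = 15 - 2 = 13
uv = 11 + 13*e12


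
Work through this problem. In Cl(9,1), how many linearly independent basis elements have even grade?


Even subalgebra dimension = 2^(n-1)
n = 9 + 1 = 10
2^(10 - 1) = 2^9 = 512
Verification: sum of C(10,k) for even k = 1 + 45 + 210 + 210 + 45 + 1 = 512
Result = 512


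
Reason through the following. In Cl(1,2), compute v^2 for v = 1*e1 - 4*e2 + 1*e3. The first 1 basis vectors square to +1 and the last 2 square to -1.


v^2 = sum of c_i^2 * e_i^2
Positive signature terms (e_i^2 = +1): 1^2 = 1
Negative signature terms (e_j^2 = -1): (-4)^2 + 1^2 = 17
v^2 = 1 - 17 = -16


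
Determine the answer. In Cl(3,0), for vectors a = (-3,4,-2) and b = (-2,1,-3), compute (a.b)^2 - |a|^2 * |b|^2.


a . b = (-3)*(-2) + 4*1 + (-2)*(-3)
= 6 + 4 + 6 = 16
|a|^2 = (-3)^2 + 4^2 + (-2)^2 = 29
|b|^2 = (-2)^2 + 1^2 + (-3)^2 = 14
(a.b)^2 = 16^2 = 256
|a|^2 * |b|^2 = 29 * 14 = 406
Result = 256 - 406 = -150


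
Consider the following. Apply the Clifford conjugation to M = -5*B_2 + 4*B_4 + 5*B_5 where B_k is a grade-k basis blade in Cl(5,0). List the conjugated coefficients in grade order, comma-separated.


Clifford conjugate sign for grade k: (-1)^(k(k+1)/2)
Grade 2: (-1)^(2*3/2) = (-1)^3 = -1, coeff -5 -> 5
Grade 4: (-1)^(4*5/2) = (-1)^10 = 1, coeff 4 -> 4
Grade 5: (-1)^(5*6/2) = (-1)^15 = -1, coeff 5 -> -5
Conjugated coefficients: 5, 4, -5


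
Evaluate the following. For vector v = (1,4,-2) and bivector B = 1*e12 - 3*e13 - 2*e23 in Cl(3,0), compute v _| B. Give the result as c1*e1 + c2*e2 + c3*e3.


Left contraction v _| B = <vB>_1 (grade-1 part of the geometric product vB).
Using e1_|e12 = e2, e2_|e12 = -e1, e1_|e13 = e3, e3_|e13 = -e1, e2_|e23 = e3, e3_|e23 = -e2:
e1 coeff: -v2*b12 - v3*b13 = -(4)*(1) - (-2)*(-3) = -10
e2 coeff: v1*b12 - v3*b23 = (1)*(1) - (-2)*(-2) = -3
e3 coeff: v1*b13 + v2*b23 = (1)*(-3) + (4)*(-2) = -11
v _| B = -10*e1 - 3*e2 - 11*e3


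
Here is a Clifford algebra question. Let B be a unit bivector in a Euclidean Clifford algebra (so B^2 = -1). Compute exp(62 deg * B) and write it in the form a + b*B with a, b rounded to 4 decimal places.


For a unit bivector B with B^2 = -1, the exponential series gives
e^(theta*B) = cos(theta) + sin(theta)*B (the GA analogue of Euler's formula).
theta = 62 degrees = 1.082104 rad
cos(62 deg) = 0.4695
sin(62 deg) = 0.8829
exp(theta*B) = 0.4695 + 0.8829*B


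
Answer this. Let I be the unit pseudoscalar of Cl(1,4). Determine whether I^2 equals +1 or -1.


The pseudoscalar I = e1...e_n (product of all n generators) of Cl(p,q) satisfies I^2 = (-1)^(q + n(n-1)/2).
p = 1, q = 4, n = p + q = 5
n(n-1)/2 = 5 * 4 / 2 = 10
Exponent = q + n(n-1)/2 = 4 + 10 = 14
I^2 = (-1)^14 = +1


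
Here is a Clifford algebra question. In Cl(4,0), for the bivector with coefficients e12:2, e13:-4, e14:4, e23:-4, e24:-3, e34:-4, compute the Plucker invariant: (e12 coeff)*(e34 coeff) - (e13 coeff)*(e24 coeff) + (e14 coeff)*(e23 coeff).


Plucker relation: af - be + cd
a*f = 2*(-4) = -8
b*e = (-4)*(-3) = 12
c*d = 4*(-4) = -16
af - be + cd = -8 - 12 + (-16)
= -36


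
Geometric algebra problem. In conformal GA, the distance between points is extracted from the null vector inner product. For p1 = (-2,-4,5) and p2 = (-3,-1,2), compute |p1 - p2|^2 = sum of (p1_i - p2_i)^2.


p1 - p2 = (1, -3, 3)
|p1 - p2|^2 = 1^2 + (-3)^2 + 3^2
= 1 + 9 + 9
= 19


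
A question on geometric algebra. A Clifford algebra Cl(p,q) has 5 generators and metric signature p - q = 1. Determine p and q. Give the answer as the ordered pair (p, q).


We need p + q = 5 and p - q = 1.
Adding: 2p = 5 + 1 = 6, so p = 3.
Then q = 5 - 3 = 2.
(p, q) = (3, 2)


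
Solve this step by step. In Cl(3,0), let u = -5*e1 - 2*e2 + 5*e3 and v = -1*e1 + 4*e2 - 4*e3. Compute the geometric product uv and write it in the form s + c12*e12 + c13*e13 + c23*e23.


In Cl(3,0): e_i^2 = 1, e_ie_j = -e_je_i for i != j.
Scalar part = u . v = (-5)*(-1) + (-2)*4 + 5*(-4)
= 5 + (-8) + (-20) = -23
e12 coeff = (-5)*4 - (-2)*(-1) = -20 - 2 = -22
e13 coeff = (-5)*(-4) - 5*(-1) = 20 - (-5) = 25
e23 coeff = (-2)*(-4) - 5*4 = 8 - 20 = -12
uv = -23 - 22*e12 + 25*e13 - 12*e23


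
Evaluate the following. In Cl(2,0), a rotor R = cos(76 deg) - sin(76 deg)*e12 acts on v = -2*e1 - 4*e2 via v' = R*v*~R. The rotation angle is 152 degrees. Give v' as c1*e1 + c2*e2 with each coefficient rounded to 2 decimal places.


Rotor R = cos(76deg) - sin(76deg)*e12
Rotation angle theta = 2 * 76 = 152 degrees
v' = R*v*~R rotates v by theta.
cos(152deg) = -0.8829, sin(152deg) = 0.4695
v'_1 = -2*cos(152deg) - (-4)*sin(152deg)
= -2*(-0.8829) - (-4)*0.4695
= 3.64
v'_2 = -2*sin(152deg) + (-4)*cos(152deg)
= -2*0.4695 + (-4)*(-0.8829)
= 2.59
v' = 3.64*e1 + 2.59*e2


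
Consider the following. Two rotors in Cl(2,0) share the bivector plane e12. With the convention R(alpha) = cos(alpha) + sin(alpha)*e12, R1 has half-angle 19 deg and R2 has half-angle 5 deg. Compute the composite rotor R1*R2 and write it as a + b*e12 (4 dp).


Same-plane rotors commute and their half-angles add:
R1*R2 = cos(a1 + a2) + sin(a1 + a2)*e12.
a1 + a2 = 19 + 5 = 24 deg
cos(24 deg) = 0.9135
sin(24 deg) = 0.4067
R1*R2 = 0.9135 + 0.4067*e12


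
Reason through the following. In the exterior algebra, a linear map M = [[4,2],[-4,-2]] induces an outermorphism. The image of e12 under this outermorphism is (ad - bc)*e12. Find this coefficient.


The outermorphism of a linear map f sends e1^e2 to f(e1)^f(e2).
f(e1) = 4*e1 - 4*e2
f(e2) = 2*e1 - 2*e2
f(e1) ^ f(e2) = (4*e1 - 4*e2) ^ (2*e1 - 2*e2)
= 4*(-2)*e12 + (-4)*2*e21
= (-8 - (-8))*e12
= 0*e12
Coefficient = 0


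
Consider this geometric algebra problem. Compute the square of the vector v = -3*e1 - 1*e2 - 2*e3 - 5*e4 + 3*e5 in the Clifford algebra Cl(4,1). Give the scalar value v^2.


v^2 = sum of c_i^2 * e_i^2
Positive signature terms (e_i^2 = +1): (-3)^2 + (-1)^2 + (-2)^2 + (-5)^2 = 39
Negative signature terms (e_j^2 = -1): 3^2 = 9
v^2 = 39 - 9 = 30


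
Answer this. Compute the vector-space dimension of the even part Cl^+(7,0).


Even subalgebra dimension = 2^(n-1)
n = 7 + 0 = 7
2^(7 - 1) = 2^6 = 64
Verification: sum of C(7,k) for even k = 1 + 21 + 35 + 7 = 64
Result = 64


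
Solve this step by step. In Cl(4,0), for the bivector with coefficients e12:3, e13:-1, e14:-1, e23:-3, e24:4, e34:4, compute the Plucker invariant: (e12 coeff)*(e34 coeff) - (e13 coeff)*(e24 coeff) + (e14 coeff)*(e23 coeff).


Plucker relation: af - be + cd
a*f = 3*4 = 12
b*e = (-1)*4 = -4
c*d = (-1)*(-3) = 3
af - be + cd = 12 - (-4) + 3
= 19


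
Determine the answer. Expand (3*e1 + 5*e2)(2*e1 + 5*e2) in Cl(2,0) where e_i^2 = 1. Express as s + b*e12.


Expand: (3*e1 + 5*e2)(2*e1 + 5*e2)
= 3*2*e1e1 + 3*5*e1e2 + 5*2*e2e1 + 5*5*e2e2
Using e1^2 = e2^2 = 1, e2e1 = -e1e2:
Scalar part s = 3*2 + 5*5 = 6 + 25 = 31
Bivector part b = 3*5 - 5*2 = 15 - 10 = 5
uv = 31 + 5*e12


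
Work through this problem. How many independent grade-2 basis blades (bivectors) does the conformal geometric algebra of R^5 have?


The conformal model of R^5 uses Cl(6,1) with m = 5 + 2 = 7 generators.
Number of grade-2 blades = C(m, 2) = C(7, 2)
= 7*6/2 = 21


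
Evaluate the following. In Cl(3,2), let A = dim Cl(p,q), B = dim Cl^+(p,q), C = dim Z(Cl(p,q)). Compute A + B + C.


n = 3 + 2 = 5
Total dim = 2^5 = 32
Even subalgebra dim = 2^4 = 16
n is odd, so center dim = 2
Sum = 32 + 16 + 2 = 50


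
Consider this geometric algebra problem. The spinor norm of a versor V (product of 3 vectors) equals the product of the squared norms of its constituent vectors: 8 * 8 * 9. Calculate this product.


Spinor norm N(V) = |v1|^2 * |v2|^2 * ... * |v3|^2
= 8 * 8 * 9
Running product: 8, 64, 576
N(V) = 576


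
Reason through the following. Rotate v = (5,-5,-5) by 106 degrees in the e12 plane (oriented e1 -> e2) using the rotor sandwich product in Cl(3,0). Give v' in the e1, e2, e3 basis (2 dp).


Rotor R = cos(53deg) - sin(53deg)*e12
Rotation angle theta = 2 * 53 = 106 degrees in the e12 plane (e1 -> e2).
The component perpendicular to the plane (e3) is invariant: v'_3 = v3 = -5.00
cos(106deg) = -0.2756, sin(106deg) = 0.9613
v'_1 = v1*cos(theta) - v2*sin(theta) = 5*(-0.2756) - (-5)*0.9613 = 3.43
v'_2 = v1*sin(theta) + v2*cos(theta) = 5*0.9613 + (-5)*(-0.2756) = 6.18
v' = 3.43*e1 + 6.18*e2 - 5.00*e3


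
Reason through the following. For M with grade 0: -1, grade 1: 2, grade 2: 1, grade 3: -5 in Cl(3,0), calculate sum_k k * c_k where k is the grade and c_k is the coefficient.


Grade-weighted sum = sum of grade_k * coefficient_k
0*(-1) = 0
1*2 = 2
2*1 = 2
3*(-5) = -15
Total = 0 + 2 + 2 + (-15) = -11


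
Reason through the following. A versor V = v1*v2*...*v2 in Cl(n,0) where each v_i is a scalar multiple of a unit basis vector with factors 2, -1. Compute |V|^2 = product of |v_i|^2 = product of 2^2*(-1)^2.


Each vector v_i has |v_i|^2 = s_i^2
Squared scales: 2^2 = 4, (-1)^2 = 1
|V|^2 = 4 * 1
= 4


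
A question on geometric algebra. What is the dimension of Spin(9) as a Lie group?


Spin(n) double-covers SO(n); both have Lie algebra so(n) of dimension n(n-1)/2.
n = 9
n(n-1) = 9 * 8 = 72
dim Spin(9) = 72/2 = 36


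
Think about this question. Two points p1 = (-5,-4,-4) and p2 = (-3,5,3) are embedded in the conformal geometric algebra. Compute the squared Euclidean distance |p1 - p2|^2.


p1 - p2 = (-2, -9, -7)
|p1 - p2|^2 = (-2)^2 + (-9)^2 + (-7)^2
= 4 + 81 + 49
= 134


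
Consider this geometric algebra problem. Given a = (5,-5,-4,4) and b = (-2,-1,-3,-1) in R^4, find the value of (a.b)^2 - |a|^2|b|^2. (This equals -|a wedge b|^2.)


a . b = 5*(-2) + (-5)*(-1) + (-4)*(-3) + 4*(-1)
= -10 + 5 + 12 + (-4) = 3
|a|^2 = 5^2 + (-5)^2 + (-4)^2 + 4^2 = 82
|b|^2 = (-2)^2 + (-1)^2 + (-3)^2 + (-1)^2 = 15
(a.b)^2 = 3^2 = 9
|a|^2 * |b|^2 = 82 * 15 = 1230
Result = 9 - 1230 = -1221


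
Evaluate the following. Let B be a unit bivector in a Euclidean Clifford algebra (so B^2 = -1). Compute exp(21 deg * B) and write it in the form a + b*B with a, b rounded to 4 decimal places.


For a unit bivector B with B^2 = -1, the exponential series gives
e^(theta*B) = cos(theta) + sin(theta)*B (the GA analogue of Euler's formula).
theta = 21 degrees = 0.366519 rad
cos(21 deg) = 0.9336
sin(21 deg) = 0.3584
exp(theta*B) = 0.9336 + 0.3584*B


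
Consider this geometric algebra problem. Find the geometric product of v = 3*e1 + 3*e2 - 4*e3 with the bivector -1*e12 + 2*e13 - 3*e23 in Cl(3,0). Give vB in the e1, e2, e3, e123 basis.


vB has grade-1 (vector) and grade-3 (trivector) parts: vB = (v _| B) + (v ^ B).
Vector part <vB>_1:
  e1: -v2*b12 - v3*b13 = -(3)*(-1) - (-4)*(2) = 11
  e2: v1*b12 - v3*b23 = (3)*(-1) - (-4)*(-3) = -15
  e3: v1*b13 + v2*b23 = (3)*(2) + (3)*(-3) = -3
Trivector part <vB>_3:
  e123: v1*b23 - v2*b13 + v3*b12 = (3)*(-3) - (3)*(2) + (-4)*(-1) = -11
vB = 11*e1 - 15*e2 - 3*e3 - 11*e123


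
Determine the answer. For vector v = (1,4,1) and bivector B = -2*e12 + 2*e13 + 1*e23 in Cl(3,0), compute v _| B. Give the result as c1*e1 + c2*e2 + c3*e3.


Left contraction v _| B = <vB>_1 (grade-1 part of the geometric product vB).
Using e1_|e12 = e2, e2_|e12 = -e1, e1_|e13 = e3, e3_|e13 = -e1, e2_|e23 = e3, e3_|e23 = -e2:
e1 coeff: -v2*b12 - v3*b13 = -(4)*(-2) - (1)*(2) = 6
e2 coeff: v1*b12 - v3*b23 = (1)*(-2) - (1)*(1) = -3
e3 coeff: v1*b13 + v2*b23 = (1)*(2) + (4)*(1) = 6
v _| B = 6*e1 - 3*e2 + 6*e3


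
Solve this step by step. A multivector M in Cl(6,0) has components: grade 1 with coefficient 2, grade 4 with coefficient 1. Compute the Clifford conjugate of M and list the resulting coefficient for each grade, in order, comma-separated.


Clifford conjugate sign for grade k: (-1)^(k(k+1)/2)
Grade 1: (-1)^(1*2/2) = (-1)^1 = -1, coeff 2 -> -2
Grade 4: (-1)^(4*5/2) = (-1)^10 = 1, coeff 1 -> 1
Conjugated coefficients: -2, 1


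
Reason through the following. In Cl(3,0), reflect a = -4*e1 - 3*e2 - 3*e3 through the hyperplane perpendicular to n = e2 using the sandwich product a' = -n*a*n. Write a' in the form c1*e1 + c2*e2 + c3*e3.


Reflection formula: a' = -n*a*n, with n = e2 (unit vector, n^2 = 1).
For reflection through hyperplane perp to e2:
The component along e2 flips sign, others stay.
a = (-4, -3, -3)
a' = (-4, 3, -3)
a' = -4*e1 + 3*e2 - 3*e3


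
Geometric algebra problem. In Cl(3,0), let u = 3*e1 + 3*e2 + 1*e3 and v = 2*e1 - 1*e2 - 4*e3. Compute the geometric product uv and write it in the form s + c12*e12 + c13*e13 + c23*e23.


In Cl(3,0): e_i^2 = 1, e_ie_j = -e_je_i for i != j.
Scalar part = u . v = 3*2 + 3*(-1) + 1*(-4)
= 6 + (-3) + (-4) = -1
e12 coeff = 3*(-1) - 3*2 = -3 - 6 = -9
e13 coeff = 3*(-4) - 1*2 = -12 - 2 = -14
e23 coeff = 3*(-4) - 1*(-1) = -12 - (-1) = -11
uv = -1 - 9*e12 - 14*e13 - 11*e23


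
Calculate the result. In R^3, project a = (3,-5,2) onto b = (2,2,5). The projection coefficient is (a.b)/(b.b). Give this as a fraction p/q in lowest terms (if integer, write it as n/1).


Projection coefficient = (a . b) / (b . b)
a . b = 3*2 + (-5)*2 + 2*5
= 6 + (-10) + 10 = 6
b . b = 2^2 + 2^2 + 5^2
= 4 + 4 + 25 = 33
Coefficient = 6/33
In lowest terms: 2/11


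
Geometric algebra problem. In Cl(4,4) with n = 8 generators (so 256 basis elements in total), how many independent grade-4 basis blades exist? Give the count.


Number of grade-k basis blades in Cl(p,q) with n = p + q is C(n, k).
n = 4 + 4 = 8
C(8, 4) = 8! / (4! * 4!)
= 40320 / (24 * 24)
= 70


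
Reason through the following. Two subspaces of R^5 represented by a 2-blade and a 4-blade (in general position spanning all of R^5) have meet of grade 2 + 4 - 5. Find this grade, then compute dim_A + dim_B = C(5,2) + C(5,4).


Meet grade = grade(A) + grade(B) - n
= 2 + 4 - 5 = 1
C(5,2) = 10
C(5,4) = 5
dim_A + dim_B = 10 + 5 = 15


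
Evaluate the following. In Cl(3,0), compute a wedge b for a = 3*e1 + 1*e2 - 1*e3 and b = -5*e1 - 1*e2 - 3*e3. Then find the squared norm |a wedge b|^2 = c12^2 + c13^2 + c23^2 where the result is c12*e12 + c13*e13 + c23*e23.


a wedge b = (a1*b2 - a2*b1)*e12 + (a1*b3 - a3*b1)*e13 + (a2*b3 - a3*b2)*e23
e12 coeff: 3*(-1) - 1*(-5) = -3 - (-5) = 2
e13 coeff: 3*(-3) - (-1)*(-5) = -9 - 5 = -14
e23 coeff: 1*(-3) - (-1)*(-1) = -3 - 1 = -4
|a wedge b|^2 = 2^2 + (-14)^2 + (-4)^2
= 4 + 196 + 16
= 216


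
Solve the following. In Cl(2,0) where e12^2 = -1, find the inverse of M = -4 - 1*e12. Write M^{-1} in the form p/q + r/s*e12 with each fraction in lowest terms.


M = -4 - 1*e12, where e12^2 = -1.
Since M commutes with its reverse ~M = a - b*e12, M * ~M = a^2 - b^2*e12^2 = a^2 + b^2.
So M^{-1} = ~M / (a^2 + b^2) = (a - b*e12)/(a^2 + b^2).
a^2 + b^2 = 16 + 1 = 17
Scalar part = -4/17 = -4/17
Bivector coeff = 1/17 = 1/17
M^{-1} = -4/17 + 1/17*e12


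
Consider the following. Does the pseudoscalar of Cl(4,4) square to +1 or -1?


The pseudoscalar I = e1...e_n (product of all n generators) of Cl(p,q) satisfies I^2 = (-1)^(q + n(n-1)/2).
p = 4, q = 4, n = p + q = 8
n(n-1)/2 = 8 * 7 / 2 = 28
Exponent = q + n(n-1)/2 = 4 + 28 = 32
I^2 = (-1)^32 = +1


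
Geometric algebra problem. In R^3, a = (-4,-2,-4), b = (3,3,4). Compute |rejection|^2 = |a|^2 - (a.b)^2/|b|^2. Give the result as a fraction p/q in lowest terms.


|a|^2 = (-4)^2 + (-2)^2 + (-4)^2 = 36
|b|^2 = 3^2 + 3^2 + 4^2 = 34
a . b = (-4)*3 + (-2)*3 + (-4)*4 = -34
(a.b)^2 = (-34)^2 = 1156
|rej|^2 = 36 - 1156/34
= (1224 - 1156)/34
= 68/34
In lowest terms: 2/1


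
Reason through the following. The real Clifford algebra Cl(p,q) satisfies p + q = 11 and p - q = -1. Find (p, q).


We need p + q = 11 and p - q = -1.
Adding: 2p = 11 + (-1) = 10, so p = 5.
Then q = 11 - 5 = 6.
(p, q) = (5, 6)


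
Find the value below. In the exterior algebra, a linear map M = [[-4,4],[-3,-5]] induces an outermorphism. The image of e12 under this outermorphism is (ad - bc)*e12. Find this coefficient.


The outermorphism of a linear map f sends e1^e2 to f(e1)^f(e2).
f(e1) = -4*e1 - 3*e2
f(e2) = 4*e1 - 5*e2
f(e1) ^ f(e2) = (-4*e1 - 3*e2) ^ (4*e1 - 5*e2)
= (-4)*(-5)*e12 + (-3)*4*e21
= (20 - (-12))*e12
= 32*e12
Coefficient = 32


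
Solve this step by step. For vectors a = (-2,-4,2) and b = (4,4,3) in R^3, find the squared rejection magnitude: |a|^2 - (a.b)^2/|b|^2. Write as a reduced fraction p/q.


|a|^2 = (-2)^2 + (-4)^2 + 2^2 = 24
|b|^2 = 4^2 + 4^2 + 3^2 = 41
a . b = (-2)*4 + (-4)*4 + 2*3 = -18
(a.b)^2 = (-18)^2 = 324
|rej|^2 = 24 - 324/41
= (984 - 324)/41
= 660/41
In lowest terms: 660/41


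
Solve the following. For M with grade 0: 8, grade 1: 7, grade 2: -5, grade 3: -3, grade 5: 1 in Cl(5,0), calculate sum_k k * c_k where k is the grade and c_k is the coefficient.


Grade-weighted sum = sum of grade_k * coefficient_k
0*8 = 0
1*7 = 7
2*(-5) = -10
3*(-3) = -9
5*1 = 5
Total = 0 + 7 + (-10) + (-9) + 5 = -7


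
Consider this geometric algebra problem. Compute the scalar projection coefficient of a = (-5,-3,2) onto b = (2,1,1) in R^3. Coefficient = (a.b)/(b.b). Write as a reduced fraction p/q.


Projection coefficient = (a . b) / (b . b)
a . b = (-5)*2 + (-3)*1 + 2*1
= -10 + (-3) + 2 = -11
b . b = 2^2 + 1^2 + 1^2
= 4 + 1 + 1 = 6
Coefficient = -11/6
In lowest terms: -11/6


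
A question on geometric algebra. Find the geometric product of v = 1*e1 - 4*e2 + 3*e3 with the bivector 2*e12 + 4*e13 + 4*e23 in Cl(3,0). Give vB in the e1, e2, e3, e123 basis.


vB has grade-1 (vector) and grade-3 (trivector) parts: vB = (v _| B) + (v ^ B).
Vector part <vB>_1:
  e1: -v2*b12 - v3*b13 = -(-4)*(2) - (3)*(4) = -4
  e2: v1*b12 - v3*b23 = (1)*(2) - (3)*(4) = -10
  e3: v1*b13 + v2*b23 = (1)*(4) + (-4)*(4) = -12
Trivector part <vB>_3:
  e123: v1*b23 - v2*b13 + v3*b12 = (1)*(4) - (-4)*(4) + (3)*(2) = 26
vB = -4*e1 - 10*e2 - 12*e3 + 26*e123


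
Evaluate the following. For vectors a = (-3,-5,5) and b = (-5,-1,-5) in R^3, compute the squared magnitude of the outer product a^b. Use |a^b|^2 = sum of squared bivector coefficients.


a wedge b = (a1*b2 - a2*b1)*e12 + (a1*b3 - a3*b1)*e13 + (a2*b3 - a3*b2)*e23
e12 coeff: (-3)*(-1) - (-5)*(-5) = 3 - 25 = -22
e13 coeff: (-3)*(-5) - 5*(-5) = 15 - (-25) = 40
e23 coeff: (-5)*(-5) - 5*(-1) = 25 - (-5) = 30
|a wedge b|^2 = (-22)^2 + 40^2 + 30^2
= 484 + 1600 + 900
= 2984


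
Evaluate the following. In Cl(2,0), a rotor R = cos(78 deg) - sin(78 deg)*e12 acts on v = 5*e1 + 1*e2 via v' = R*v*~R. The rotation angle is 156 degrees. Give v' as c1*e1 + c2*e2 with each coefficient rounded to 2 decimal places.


Rotor R = cos(78deg) - sin(78deg)*e12
Rotation angle theta = 2 * 78 = 156 degrees
v' = R*v*~R rotates v by theta.
cos(156deg) = -0.9135, sin(156deg) = 0.4067
v'_1 = 5*cos(156deg) - 1*sin(156deg)
= 5*(-0.9135) - 1*0.4067
= -4.97
v'_2 = 5*sin(156deg) + 1*cos(156deg)
= 5*0.4067 + 1*(-0.9135)
= 1.12
v' = -4.97*e1 + 1.12*e2


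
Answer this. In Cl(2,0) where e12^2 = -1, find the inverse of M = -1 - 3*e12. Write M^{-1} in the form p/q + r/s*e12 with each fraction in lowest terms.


M = -1 - 3*e12, where e12^2 = -1.
Since M commutes with its reverse ~M = a - b*e12, M * ~M = a^2 - b^2*e12^2 = a^2 + b^2.
So M^{-1} = ~M / (a^2 + b^2) = (a - b*e12)/(a^2 + b^2).
a^2 + b^2 = 1 + 9 = 10
Scalar part = -1/10 = -1/10
Bivector coeff = 3/10 = 3/10
M^{-1} = -1/10 + 3/10*e12


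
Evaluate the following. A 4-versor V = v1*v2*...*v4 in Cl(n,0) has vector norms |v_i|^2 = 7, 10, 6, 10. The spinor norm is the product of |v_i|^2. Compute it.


Spinor norm N(V) = |v1|^2 * |v2|^2 * ... * |v4|^2
= 7 * 10 * 6 * 10
Running product: 7, 70, 420, 4200
N(V) = 4200


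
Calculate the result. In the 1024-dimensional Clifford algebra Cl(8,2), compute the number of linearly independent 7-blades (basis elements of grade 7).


Number of grade-k basis blades in Cl(p,q) with n = p + q is C(n, k).
n = 8 + 2 = 10
C(10, 7) = 10! / (7! * 3!)
= 3628800 / (5040 * 6)
= 120


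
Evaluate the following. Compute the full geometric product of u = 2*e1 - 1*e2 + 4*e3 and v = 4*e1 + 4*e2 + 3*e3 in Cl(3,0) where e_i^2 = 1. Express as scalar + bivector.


In Cl(3,0): e_i^2 = 1, e_ie_j = -e_je_i for i != j.
Scalar part = u . v = 2*4 + (-1)*4 + 4*3
= 8 + (-4) + 12 = 16
e12 coeff = 2*4 - (-1)*4 = 8 - (-4) = 12
e13 coeff = 2*3 - 4*4 = 6 - 16 = -10
e23 coeff = (-1)*3 - 4*4 = -3 - 16 = -19
uv = 16 + 12*e12 - 10*e13 - 19*e23


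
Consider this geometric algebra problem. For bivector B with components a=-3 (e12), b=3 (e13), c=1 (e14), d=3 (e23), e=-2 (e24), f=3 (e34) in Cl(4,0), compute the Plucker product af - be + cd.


Plucker relation: af - be + cd
a*f = (-3)*3 = -9
b*e = 3*(-2) = -6
c*d = 1*3 = 3
af - be + cd = -9 - (-6) + 3
= 0


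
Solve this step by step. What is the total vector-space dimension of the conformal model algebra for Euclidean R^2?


The conformal model of R^2 uses Cl(3,1): the 2 Euclidean generators plus two extra orthogonal generators e+ (e+^2 = +1) and e- (e-^2 = -1), from which the null vectors e0, einf are built.
Number of generators m = 2 + 2 = 4.
dim Cl(p,q) = 2^m = 2^4 = 16


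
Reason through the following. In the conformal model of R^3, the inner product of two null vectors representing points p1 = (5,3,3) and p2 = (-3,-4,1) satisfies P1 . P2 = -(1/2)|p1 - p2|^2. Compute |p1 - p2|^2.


p1 - p2 = (8, 7, 2)
|p1 - p2|^2 = 8^2 + 7^2 + 2^2
= 64 + 49 + 4
= 117


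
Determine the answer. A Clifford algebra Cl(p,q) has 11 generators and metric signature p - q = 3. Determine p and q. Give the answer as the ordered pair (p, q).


We need p + q = 11 and p - q = 3.
Adding: 2p = 11 + 3 = 14, so p = 7.
Then q = 11 - 7 = 4.
(p, q) = (7, 4)
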